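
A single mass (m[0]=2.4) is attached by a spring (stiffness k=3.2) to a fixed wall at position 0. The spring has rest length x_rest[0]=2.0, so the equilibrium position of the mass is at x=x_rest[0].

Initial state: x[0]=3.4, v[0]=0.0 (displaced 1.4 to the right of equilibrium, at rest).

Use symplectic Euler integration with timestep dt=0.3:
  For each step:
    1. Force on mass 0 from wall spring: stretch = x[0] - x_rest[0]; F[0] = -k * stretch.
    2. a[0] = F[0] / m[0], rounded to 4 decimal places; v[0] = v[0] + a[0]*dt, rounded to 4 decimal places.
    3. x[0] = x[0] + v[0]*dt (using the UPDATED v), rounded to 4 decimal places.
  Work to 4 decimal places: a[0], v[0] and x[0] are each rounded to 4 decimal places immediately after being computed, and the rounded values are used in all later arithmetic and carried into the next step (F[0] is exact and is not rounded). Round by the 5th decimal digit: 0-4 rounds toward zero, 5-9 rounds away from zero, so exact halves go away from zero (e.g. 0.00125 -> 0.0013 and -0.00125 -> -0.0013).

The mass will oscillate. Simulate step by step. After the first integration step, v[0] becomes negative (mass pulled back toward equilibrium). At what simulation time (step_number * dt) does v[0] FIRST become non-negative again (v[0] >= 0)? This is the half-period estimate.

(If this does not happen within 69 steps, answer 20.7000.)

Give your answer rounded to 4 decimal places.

Answer: 3.0000

Derivation:
Step 0: x=[3.4000] v=[0.0000]
Step 1: x=[3.2320] v=[-0.5600]
Step 2: x=[2.9162] v=[-1.0528]
Step 3: x=[2.4904] v=[-1.4193]
Step 4: x=[2.0058] v=[-1.6155]
Step 5: x=[1.5205] v=[-1.6178]
Step 6: x=[1.0927] v=[-1.4260]
Step 7: x=[0.7738] v=[-1.0631]
Step 8: x=[0.6020] v=[-0.5726]
Step 9: x=[0.5980] v=[-0.0134]
Step 10: x=[0.7622] v=[0.5474]
First v>=0 after going negative at step 10, time=3.0000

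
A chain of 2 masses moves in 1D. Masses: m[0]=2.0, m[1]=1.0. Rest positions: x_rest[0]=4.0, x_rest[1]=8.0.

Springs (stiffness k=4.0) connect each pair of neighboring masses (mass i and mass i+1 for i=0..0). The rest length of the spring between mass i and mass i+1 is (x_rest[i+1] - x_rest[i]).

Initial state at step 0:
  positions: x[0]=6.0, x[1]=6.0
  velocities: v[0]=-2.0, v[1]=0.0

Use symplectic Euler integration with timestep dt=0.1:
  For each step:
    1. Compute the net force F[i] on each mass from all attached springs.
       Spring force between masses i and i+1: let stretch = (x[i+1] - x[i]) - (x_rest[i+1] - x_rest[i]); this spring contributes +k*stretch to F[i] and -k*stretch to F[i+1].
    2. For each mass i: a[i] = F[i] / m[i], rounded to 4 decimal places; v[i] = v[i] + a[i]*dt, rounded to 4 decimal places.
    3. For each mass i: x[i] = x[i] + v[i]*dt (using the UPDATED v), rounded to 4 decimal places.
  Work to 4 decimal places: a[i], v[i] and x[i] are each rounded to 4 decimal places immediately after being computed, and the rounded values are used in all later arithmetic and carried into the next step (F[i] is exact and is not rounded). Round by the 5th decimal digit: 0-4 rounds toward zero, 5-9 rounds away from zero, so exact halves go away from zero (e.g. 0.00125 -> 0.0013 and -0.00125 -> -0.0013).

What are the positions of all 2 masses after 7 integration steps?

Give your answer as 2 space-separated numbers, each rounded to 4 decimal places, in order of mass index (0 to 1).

Answer: 3.1026 8.9950

Derivation:
Step 0: x=[6.0000 6.0000] v=[-2.0000 0.0000]
Step 1: x=[5.7200 6.1600] v=[-2.8000 1.6000]
Step 2: x=[5.3688 6.4624] v=[-3.5120 3.0240]
Step 3: x=[4.9595 6.8811] v=[-4.0933 4.1866]
Step 4: x=[4.5086 7.3829] v=[-4.5090 5.0180]
Step 5: x=[4.0352 7.9297] v=[-4.7341 5.4683]
Step 6: x=[3.5597 8.4808] v=[-4.7552 5.5105]
Step 7: x=[3.1026 8.9950] v=[-4.5710 5.1421]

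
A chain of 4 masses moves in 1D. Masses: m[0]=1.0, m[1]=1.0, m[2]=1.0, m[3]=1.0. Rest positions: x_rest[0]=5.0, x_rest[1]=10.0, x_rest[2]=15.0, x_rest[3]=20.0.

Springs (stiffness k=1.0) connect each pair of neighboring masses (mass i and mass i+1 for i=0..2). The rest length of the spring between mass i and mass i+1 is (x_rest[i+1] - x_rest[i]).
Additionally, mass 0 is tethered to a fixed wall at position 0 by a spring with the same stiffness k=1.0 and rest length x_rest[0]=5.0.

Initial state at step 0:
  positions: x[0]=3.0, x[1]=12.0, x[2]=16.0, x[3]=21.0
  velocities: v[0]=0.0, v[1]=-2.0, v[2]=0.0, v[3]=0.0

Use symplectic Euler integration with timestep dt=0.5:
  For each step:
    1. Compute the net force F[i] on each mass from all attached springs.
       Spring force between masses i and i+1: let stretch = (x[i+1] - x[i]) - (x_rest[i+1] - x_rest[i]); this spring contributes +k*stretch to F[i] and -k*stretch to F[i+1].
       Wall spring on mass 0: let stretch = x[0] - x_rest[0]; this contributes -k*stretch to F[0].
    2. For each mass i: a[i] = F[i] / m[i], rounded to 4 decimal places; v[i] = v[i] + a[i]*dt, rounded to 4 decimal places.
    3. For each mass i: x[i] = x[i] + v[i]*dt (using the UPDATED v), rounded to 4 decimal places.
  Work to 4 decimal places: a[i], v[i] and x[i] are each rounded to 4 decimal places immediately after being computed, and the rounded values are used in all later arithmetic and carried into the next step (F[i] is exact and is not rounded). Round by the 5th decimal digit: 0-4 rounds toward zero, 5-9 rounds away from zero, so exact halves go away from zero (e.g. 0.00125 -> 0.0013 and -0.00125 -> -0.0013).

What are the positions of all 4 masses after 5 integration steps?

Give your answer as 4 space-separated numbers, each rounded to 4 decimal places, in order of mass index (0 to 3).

Answer: 4.1944 10.7423 12.9444 20.1621

Derivation:
Step 0: x=[3.0000 12.0000 16.0000 21.0000] v=[0.0000 -2.0000 0.0000 0.0000]
Step 1: x=[4.5000 9.7500 16.2500 21.0000] v=[3.0000 -4.5000 0.5000 0.0000]
Step 2: x=[6.1875 7.8125 16.0625 21.0625] v=[3.3750 -3.8750 -0.3750 0.1250]
Step 3: x=[6.7344 7.5313 15.0625 21.1250] v=[1.0938 -0.5625 -2.0000 0.1250]
Step 4: x=[5.7969 8.9337 13.6953 20.9219] v=[-1.8750 2.8047 -2.7344 -0.4063]
Step 5: x=[4.1944 10.7423 12.9444 20.1621] v=[-3.2051 3.6171 -1.5019 -1.5196]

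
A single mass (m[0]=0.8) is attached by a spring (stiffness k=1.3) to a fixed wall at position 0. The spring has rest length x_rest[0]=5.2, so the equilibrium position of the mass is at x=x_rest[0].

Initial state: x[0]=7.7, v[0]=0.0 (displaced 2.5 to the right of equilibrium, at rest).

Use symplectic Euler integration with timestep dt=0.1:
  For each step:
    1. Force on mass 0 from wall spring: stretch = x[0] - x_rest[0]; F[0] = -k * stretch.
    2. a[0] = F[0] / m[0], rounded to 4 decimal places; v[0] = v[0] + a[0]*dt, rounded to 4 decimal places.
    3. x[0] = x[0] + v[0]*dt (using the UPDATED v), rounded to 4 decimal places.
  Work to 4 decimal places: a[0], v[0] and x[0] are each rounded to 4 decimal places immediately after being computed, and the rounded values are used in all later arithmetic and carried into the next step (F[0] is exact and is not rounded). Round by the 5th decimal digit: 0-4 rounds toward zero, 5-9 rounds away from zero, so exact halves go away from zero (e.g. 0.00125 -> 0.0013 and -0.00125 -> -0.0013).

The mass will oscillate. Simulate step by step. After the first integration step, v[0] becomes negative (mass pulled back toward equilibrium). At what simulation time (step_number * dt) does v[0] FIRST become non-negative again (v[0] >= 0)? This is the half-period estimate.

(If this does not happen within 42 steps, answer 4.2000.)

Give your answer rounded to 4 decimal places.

Answer: 2.5000

Derivation:
Step 0: x=[7.7000] v=[0.0000]
Step 1: x=[7.6594] v=[-0.4063]
Step 2: x=[7.5788] v=[-0.8060]
Step 3: x=[7.4595] v=[-1.1926]
Step 4: x=[7.3035] v=[-1.5598]
Step 5: x=[7.1133] v=[-1.9016]
Step 6: x=[6.8921] v=[-2.2125]
Step 7: x=[6.6434] v=[-2.4875]
Step 8: x=[6.3712] v=[-2.7221]
Step 9: x=[6.0800] v=[-2.9124]
Step 10: x=[5.7745] v=[-3.0554]
Step 11: x=[5.4596] v=[-3.1488]
Step 12: x=[5.1405] v=[-3.1910]
Step 13: x=[4.8224] v=[-3.1813]
Step 14: x=[4.5104] v=[-3.1199]
Step 15: x=[4.2096] v=[-3.0078]
Step 16: x=[3.9249] v=[-2.8469]
Step 17: x=[3.6609] v=[-2.6397]
Step 18: x=[3.4219] v=[-2.3896]
Step 19: x=[3.2118] v=[-2.1007]
Step 20: x=[3.0340] v=[-1.7776]
Step 21: x=[2.8914] v=[-1.4256]
Step 22: x=[2.7864] v=[-1.0505]
Step 23: x=[2.7206] v=[-0.6583]
Step 24: x=[2.6951] v=[-0.2554]
Step 25: x=[2.7103] v=[0.1517]
First v>=0 after going negative at step 25, time=2.5000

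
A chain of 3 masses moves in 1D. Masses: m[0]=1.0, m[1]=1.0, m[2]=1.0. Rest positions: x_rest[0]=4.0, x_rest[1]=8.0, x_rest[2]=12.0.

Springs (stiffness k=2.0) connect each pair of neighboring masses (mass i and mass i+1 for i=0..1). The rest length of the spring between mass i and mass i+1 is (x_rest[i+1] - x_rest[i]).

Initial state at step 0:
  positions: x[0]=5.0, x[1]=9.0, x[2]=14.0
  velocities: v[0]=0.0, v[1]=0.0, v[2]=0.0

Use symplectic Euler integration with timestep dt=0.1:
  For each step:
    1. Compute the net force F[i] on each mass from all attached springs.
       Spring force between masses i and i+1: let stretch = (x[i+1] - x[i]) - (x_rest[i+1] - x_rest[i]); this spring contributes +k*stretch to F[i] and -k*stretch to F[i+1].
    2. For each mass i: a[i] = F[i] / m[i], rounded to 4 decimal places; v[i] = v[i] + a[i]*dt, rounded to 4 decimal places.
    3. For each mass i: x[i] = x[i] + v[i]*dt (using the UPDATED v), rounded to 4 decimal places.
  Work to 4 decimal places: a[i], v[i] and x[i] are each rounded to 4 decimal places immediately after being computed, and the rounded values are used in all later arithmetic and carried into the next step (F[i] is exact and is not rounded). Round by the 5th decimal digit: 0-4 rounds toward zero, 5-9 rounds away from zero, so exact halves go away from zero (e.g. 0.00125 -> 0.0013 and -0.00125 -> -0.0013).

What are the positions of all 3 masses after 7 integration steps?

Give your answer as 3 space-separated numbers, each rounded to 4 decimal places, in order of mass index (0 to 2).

Step 0: x=[5.0000 9.0000 14.0000] v=[0.0000 0.0000 0.0000]
Step 1: x=[5.0000 9.0200 13.9800] v=[0.0000 0.2000 -0.2000]
Step 2: x=[5.0004 9.0588 13.9408] v=[0.0040 0.3880 -0.3920]
Step 3: x=[5.0020 9.1141 13.8840] v=[0.0157 0.5527 -0.5684]
Step 4: x=[5.0058 9.1825 13.8118] v=[0.0381 0.6843 -0.7224]
Step 5: x=[5.0131 9.2600 13.7270] v=[0.0734 0.7748 -0.8483]
Step 6: x=[5.0254 9.3419 13.6328] v=[0.1228 0.8188 -0.9417]
Step 7: x=[5.0440 9.4233 13.5328] v=[0.1861 0.8137 -0.9999]

Answer: 5.0440 9.4233 13.5328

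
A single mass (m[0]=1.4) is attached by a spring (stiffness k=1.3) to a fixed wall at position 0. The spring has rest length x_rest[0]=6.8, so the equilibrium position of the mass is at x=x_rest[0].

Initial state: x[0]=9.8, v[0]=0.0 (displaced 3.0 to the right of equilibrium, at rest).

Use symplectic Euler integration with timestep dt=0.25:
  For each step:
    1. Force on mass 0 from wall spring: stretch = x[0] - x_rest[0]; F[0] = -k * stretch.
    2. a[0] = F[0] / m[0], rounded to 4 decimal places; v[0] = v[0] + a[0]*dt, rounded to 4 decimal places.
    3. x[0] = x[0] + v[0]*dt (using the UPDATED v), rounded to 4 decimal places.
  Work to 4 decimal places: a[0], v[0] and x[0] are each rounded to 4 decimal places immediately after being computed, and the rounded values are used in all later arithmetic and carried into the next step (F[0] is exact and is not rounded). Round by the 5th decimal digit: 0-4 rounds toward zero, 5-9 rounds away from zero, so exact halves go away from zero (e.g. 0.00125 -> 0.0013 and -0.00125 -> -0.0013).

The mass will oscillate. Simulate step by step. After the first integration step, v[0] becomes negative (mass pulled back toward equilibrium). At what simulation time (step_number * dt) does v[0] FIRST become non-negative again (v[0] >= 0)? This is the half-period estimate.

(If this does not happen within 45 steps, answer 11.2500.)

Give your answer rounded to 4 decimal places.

Step 0: x=[9.8000] v=[0.0000]
Step 1: x=[9.6259] v=[-0.6964]
Step 2: x=[9.2878] v=[-1.3524]
Step 3: x=[8.8053] v=[-1.9299]
Step 4: x=[8.2065] v=[-2.3954]
Step 5: x=[7.5260] v=[-2.7219]
Step 6: x=[6.8034] v=[-2.8904]
Step 7: x=[6.0806] v=[-2.8912]
Step 8: x=[5.3996] v=[-2.7242]
Step 9: x=[4.7998] v=[-2.3991]
Step 10: x=[4.3161] v=[-1.9348]
Step 11: x=[3.9766] v=[-1.3582]
Step 12: x=[3.8009] v=[-0.7028]
Step 13: x=[3.7993] v=[-0.0066]
Step 14: x=[3.9718] v=[0.6900]
First v>=0 after going negative at step 14, time=3.5000

Answer: 3.5000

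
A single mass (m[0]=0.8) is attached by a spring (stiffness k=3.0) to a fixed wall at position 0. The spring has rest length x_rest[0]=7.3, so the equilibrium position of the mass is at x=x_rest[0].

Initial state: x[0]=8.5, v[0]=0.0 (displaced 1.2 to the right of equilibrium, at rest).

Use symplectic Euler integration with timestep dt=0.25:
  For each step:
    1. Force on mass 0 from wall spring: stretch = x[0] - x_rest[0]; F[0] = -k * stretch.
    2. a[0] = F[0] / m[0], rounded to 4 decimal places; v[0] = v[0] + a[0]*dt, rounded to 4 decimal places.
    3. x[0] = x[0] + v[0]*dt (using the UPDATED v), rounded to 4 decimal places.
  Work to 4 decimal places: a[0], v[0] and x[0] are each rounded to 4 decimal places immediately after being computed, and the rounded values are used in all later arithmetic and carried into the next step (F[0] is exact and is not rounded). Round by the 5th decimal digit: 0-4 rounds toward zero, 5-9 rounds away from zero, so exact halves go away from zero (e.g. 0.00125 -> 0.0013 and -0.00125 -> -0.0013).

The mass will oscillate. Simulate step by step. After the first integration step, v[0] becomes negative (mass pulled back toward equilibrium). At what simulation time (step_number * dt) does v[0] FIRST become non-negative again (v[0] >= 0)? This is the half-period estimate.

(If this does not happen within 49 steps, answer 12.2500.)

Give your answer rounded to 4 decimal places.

Answer: 1.7500

Derivation:
Step 0: x=[8.5000] v=[0.0000]
Step 1: x=[8.2188] v=[-1.1250]
Step 2: x=[7.7222] v=[-1.9864]
Step 3: x=[7.1267] v=[-2.3822]
Step 4: x=[6.5718] v=[-2.2197]
Step 5: x=[6.1876] v=[-1.5370]
Step 6: x=[6.0641] v=[-0.4941]
Step 7: x=[6.2303] v=[0.6646]
First v>=0 after going negative at step 7, time=1.7500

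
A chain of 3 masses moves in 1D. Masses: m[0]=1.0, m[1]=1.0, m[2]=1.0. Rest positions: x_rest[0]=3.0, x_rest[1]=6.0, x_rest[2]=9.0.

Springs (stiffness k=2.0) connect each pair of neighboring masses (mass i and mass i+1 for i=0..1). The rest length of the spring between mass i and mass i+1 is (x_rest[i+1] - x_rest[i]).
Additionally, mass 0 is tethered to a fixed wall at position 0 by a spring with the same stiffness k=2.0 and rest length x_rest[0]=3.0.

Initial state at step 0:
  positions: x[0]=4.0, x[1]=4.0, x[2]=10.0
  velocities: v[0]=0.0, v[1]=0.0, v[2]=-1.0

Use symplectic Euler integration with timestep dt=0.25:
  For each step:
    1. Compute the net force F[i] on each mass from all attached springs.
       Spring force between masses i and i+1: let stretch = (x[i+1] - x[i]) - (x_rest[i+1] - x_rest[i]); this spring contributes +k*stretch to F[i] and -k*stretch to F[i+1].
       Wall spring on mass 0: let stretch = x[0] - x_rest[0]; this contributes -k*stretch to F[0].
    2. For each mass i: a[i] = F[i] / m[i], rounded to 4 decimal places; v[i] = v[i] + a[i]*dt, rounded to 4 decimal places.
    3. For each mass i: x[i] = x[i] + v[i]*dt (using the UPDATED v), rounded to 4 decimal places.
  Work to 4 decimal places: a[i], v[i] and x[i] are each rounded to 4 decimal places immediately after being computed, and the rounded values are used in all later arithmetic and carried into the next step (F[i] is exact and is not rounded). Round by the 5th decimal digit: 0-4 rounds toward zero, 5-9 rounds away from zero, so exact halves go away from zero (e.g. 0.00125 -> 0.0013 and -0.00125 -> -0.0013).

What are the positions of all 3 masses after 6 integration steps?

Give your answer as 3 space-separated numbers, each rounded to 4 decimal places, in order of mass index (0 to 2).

Step 0: x=[4.0000 4.0000 10.0000] v=[0.0000 0.0000 -1.0000]
Step 1: x=[3.5000 4.7500 9.3750] v=[-2.0000 3.0000 -2.5000]
Step 2: x=[2.7188 5.9219 8.5469] v=[-3.1250 4.6875 -3.3125]
Step 3: x=[1.9981 7.0215 7.7657] v=[-2.8829 4.3985 -3.1250]
Step 4: x=[1.6555 7.5862 7.2664] v=[-1.3703 2.2589 -1.9971]
Step 5: x=[1.8473 7.3696 7.1821] v=[0.7673 -0.8664 -0.3372]
Step 6: x=[2.4985 6.4393 7.4963] v=[2.6048 -3.7213 1.2566]

Answer: 2.4985 6.4393 7.4963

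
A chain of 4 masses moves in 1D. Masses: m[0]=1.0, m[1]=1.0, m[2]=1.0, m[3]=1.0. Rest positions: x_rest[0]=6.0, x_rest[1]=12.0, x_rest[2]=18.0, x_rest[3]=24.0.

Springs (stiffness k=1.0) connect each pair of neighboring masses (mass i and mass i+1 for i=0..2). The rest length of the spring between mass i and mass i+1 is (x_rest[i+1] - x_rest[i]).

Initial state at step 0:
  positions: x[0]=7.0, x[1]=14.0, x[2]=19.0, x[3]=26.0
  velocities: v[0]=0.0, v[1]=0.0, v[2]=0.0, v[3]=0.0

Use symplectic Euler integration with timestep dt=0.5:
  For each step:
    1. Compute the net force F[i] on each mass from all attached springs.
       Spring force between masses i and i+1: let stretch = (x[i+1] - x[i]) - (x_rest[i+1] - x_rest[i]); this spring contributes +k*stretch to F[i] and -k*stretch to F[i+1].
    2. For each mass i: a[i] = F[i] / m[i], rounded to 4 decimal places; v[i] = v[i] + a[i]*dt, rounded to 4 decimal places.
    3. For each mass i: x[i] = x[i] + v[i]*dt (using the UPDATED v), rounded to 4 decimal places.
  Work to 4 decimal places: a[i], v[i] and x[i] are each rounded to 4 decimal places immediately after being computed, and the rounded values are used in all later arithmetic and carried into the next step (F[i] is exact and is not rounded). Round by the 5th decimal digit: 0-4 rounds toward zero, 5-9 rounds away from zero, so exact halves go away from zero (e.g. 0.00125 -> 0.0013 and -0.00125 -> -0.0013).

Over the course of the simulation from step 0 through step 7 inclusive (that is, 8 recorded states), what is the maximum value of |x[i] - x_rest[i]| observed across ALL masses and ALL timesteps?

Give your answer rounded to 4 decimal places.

Step 0: x=[7.0000 14.0000 19.0000 26.0000] v=[0.0000 0.0000 0.0000 0.0000]
Step 1: x=[7.2500 13.5000 19.5000 25.7500] v=[0.5000 -1.0000 1.0000 -0.5000]
Step 2: x=[7.5625 12.9375 20.0625 25.4375] v=[0.6250 -1.1250 1.1250 -0.6250]
Step 3: x=[7.7188 12.8125 20.1875 25.2813] v=[0.3125 -0.2500 0.2500 -0.3125]
Step 4: x=[7.6485 13.2579 19.7422 25.3516] v=[-0.1407 0.8907 -0.8906 0.1406]
Step 5: x=[7.4805 13.9220 19.0782 25.5196] v=[-0.3360 1.3282 -1.3281 0.3359]
Step 6: x=[7.4229 14.2648 18.7355 25.5772] v=[-0.1153 0.6856 -0.6855 0.1152]
Step 7: x=[7.5758 14.0148 18.9855 25.4244] v=[0.3057 -0.5000 0.5000 -0.3057]
Max displacement = 2.2648

Answer: 2.2648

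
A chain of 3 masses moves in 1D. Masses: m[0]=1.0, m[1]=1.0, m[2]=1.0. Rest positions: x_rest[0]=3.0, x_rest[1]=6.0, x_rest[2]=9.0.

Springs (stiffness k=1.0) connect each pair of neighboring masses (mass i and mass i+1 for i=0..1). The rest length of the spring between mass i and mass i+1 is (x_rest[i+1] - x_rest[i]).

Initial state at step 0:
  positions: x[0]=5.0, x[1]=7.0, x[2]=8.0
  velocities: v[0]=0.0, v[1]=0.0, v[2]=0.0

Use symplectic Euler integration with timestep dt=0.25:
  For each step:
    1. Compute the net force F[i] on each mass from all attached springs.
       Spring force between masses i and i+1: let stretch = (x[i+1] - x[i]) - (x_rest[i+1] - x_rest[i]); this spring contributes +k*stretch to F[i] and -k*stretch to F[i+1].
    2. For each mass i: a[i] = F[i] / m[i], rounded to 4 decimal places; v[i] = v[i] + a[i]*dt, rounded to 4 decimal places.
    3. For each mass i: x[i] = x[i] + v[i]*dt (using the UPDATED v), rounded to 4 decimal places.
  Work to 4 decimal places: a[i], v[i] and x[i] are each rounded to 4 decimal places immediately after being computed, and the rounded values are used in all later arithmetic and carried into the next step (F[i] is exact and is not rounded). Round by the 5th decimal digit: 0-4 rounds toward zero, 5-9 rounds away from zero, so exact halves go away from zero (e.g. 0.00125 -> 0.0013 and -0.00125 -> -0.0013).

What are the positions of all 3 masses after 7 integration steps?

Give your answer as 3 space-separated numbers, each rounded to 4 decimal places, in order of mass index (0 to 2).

Step 0: x=[5.0000 7.0000 8.0000] v=[0.0000 0.0000 0.0000]
Step 1: x=[4.9375 6.9375 8.1250] v=[-0.2500 -0.2500 0.5000]
Step 2: x=[4.8125 6.8242 8.3633] v=[-0.5000 -0.4531 0.9531]
Step 3: x=[4.6257 6.6814 8.6929] v=[-0.7471 -0.5713 1.3183]
Step 4: x=[4.3799 6.5358 9.0843] v=[-0.9832 -0.5824 1.5654]
Step 5: x=[4.0814 6.4147 9.5039] v=[-1.1942 -0.4843 1.6783]
Step 6: x=[3.7412 6.3409 9.9179] v=[-1.3609 -0.2953 1.6560]
Step 7: x=[3.3760 6.3282 10.2959] v=[-1.4610 -0.0510 1.5118]

Answer: 3.3760 6.3282 10.2959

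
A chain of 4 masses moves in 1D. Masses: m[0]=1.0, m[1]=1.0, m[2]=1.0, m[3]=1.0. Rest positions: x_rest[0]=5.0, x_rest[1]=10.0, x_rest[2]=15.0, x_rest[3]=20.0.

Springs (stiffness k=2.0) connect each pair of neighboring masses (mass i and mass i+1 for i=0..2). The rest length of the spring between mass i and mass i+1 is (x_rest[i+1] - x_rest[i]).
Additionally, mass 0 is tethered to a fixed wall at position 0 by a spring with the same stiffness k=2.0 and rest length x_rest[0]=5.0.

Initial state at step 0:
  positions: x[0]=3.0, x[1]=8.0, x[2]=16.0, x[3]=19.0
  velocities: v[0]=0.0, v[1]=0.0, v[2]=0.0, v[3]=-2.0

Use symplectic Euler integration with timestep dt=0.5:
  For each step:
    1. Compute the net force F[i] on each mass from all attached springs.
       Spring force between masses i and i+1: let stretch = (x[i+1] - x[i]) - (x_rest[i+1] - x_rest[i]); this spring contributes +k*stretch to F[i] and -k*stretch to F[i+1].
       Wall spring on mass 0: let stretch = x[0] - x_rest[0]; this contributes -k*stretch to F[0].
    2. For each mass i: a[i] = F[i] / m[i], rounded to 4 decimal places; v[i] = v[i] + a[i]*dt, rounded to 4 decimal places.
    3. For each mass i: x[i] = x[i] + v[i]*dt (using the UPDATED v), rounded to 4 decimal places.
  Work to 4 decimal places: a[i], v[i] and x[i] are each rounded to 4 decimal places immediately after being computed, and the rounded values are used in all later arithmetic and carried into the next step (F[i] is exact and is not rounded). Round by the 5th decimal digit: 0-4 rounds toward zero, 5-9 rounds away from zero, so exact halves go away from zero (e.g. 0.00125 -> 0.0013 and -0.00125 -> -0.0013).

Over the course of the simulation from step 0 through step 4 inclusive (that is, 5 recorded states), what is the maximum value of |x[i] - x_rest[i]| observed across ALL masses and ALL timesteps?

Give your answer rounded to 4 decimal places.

Answer: 3.6250

Derivation:
Step 0: x=[3.0000 8.0000 16.0000 19.0000] v=[0.0000 0.0000 0.0000 -2.0000]
Step 1: x=[4.0000 9.5000 13.5000 19.0000] v=[2.0000 3.0000 -5.0000 0.0000]
Step 2: x=[5.7500 10.2500 11.7500 18.7500] v=[3.5000 1.5000 -3.5000 -0.5000]
Step 3: x=[6.8750 9.5000 12.7500 17.5000] v=[2.2500 -1.5000 2.0000 -2.5000]
Step 4: x=[5.8750 9.0625 14.5000 16.3750] v=[-2.0000 -0.8750 3.5000 -2.2500]
Max displacement = 3.6250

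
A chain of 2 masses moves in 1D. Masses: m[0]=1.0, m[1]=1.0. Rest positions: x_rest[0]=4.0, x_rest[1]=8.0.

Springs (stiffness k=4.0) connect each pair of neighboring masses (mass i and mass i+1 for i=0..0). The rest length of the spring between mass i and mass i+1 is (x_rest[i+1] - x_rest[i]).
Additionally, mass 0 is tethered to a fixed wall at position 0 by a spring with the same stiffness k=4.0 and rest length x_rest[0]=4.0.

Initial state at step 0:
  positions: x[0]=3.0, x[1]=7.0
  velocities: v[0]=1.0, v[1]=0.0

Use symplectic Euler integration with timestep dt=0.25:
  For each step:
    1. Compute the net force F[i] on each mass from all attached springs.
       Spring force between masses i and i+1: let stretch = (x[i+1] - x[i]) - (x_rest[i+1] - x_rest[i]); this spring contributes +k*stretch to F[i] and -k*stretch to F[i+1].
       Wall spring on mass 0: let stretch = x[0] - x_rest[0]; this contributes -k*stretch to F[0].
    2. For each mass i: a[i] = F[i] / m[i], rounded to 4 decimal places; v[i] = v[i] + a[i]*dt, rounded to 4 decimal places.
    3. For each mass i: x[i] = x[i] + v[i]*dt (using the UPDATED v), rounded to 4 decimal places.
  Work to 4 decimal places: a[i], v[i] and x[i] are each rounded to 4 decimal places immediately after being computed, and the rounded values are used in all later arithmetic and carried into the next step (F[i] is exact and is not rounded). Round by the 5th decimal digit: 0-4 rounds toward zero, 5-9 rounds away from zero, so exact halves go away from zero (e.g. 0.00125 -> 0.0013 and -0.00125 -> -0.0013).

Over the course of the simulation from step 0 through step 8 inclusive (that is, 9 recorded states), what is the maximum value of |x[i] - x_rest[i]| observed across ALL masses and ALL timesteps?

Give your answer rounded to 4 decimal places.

Step 0: x=[3.0000 7.0000] v=[1.0000 0.0000]
Step 1: x=[3.5000 7.0000] v=[2.0000 0.0000]
Step 2: x=[4.0000 7.1250] v=[2.0000 0.5000]
Step 3: x=[4.2813 7.4688] v=[1.1250 1.3750]
Step 4: x=[4.2891 8.0157] v=[0.0312 2.1875]
Step 5: x=[4.1563 8.6309] v=[-0.5313 2.4609]
Step 6: x=[4.1031 9.1275] v=[-0.2130 1.9863]
Step 7: x=[4.2802 9.3680] v=[0.7083 0.9619]
Step 8: x=[4.6592 9.3365] v=[1.5159 -0.1259]
Max displacement = 1.3680

Answer: 1.3680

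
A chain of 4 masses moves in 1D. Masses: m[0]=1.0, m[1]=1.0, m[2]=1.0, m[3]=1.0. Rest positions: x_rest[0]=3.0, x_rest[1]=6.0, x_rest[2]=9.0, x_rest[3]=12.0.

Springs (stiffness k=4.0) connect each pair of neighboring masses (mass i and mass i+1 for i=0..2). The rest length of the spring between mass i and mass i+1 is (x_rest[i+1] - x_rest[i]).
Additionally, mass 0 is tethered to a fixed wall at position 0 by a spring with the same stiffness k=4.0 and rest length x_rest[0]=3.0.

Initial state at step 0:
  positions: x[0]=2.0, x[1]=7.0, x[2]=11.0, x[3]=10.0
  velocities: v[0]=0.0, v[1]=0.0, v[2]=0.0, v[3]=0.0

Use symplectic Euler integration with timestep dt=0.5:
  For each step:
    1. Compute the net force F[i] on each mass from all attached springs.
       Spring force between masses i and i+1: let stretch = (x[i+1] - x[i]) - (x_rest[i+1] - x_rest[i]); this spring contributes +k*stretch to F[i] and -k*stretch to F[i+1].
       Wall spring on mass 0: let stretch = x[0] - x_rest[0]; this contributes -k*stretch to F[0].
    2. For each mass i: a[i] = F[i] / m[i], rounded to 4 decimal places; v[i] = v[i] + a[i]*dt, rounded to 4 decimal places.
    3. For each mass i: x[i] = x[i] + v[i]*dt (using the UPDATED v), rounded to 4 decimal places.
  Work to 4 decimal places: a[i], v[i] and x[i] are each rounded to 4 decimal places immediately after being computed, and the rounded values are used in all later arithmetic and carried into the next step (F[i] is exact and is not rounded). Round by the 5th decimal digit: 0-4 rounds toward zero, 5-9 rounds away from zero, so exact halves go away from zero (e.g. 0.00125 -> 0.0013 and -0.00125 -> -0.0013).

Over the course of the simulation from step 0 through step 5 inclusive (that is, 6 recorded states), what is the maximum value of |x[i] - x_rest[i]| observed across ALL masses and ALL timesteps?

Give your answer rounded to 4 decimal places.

Answer: 4.0000

Derivation:
Step 0: x=[2.0000 7.0000 11.0000 10.0000] v=[0.0000 0.0000 0.0000 0.0000]
Step 1: x=[5.0000 6.0000 6.0000 14.0000] v=[6.0000 -2.0000 -10.0000 8.0000]
Step 2: x=[4.0000 4.0000 9.0000 13.0000] v=[-2.0000 -4.0000 6.0000 -2.0000]
Step 3: x=[-1.0000 7.0000 11.0000 11.0000] v=[-10.0000 6.0000 4.0000 -4.0000]
Step 4: x=[3.0000 6.0000 9.0000 12.0000] v=[8.0000 -2.0000 -4.0000 2.0000]
Step 5: x=[7.0000 5.0000 7.0000 13.0000] v=[8.0000 -2.0000 -4.0000 2.0000]
Max displacement = 4.0000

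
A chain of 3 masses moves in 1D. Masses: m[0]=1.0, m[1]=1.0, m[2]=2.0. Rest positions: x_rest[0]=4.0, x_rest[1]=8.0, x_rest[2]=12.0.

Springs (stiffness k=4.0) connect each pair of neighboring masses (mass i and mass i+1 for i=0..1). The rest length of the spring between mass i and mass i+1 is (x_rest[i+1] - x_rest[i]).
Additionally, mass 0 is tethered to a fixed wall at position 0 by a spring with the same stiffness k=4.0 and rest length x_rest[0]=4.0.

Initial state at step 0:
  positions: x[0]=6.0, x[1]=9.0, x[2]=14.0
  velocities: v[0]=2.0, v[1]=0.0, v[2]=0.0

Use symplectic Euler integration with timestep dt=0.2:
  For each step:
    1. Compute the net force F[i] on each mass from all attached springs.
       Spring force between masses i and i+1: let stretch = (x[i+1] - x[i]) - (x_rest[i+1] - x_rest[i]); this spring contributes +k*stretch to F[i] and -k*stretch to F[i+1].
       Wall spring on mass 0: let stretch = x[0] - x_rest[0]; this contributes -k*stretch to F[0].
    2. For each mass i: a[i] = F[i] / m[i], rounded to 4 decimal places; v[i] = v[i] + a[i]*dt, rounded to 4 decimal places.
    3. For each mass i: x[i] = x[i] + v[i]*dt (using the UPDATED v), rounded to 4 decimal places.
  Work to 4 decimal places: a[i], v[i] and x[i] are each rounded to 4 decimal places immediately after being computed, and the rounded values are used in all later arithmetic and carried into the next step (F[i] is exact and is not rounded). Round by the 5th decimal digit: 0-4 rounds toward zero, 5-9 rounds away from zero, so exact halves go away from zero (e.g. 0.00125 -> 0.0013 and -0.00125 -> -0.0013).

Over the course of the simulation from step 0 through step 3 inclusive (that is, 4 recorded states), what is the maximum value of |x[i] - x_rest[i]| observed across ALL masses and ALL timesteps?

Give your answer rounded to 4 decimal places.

Step 0: x=[6.0000 9.0000 14.0000] v=[2.0000 0.0000 0.0000]
Step 1: x=[5.9200 9.3200 13.9200] v=[-0.4000 1.6000 -0.4000]
Step 2: x=[5.4368 9.8320 13.7920] v=[-2.4160 2.5600 -0.6400]
Step 3: x=[4.7869 10.2744 13.6672] v=[-3.2493 2.2118 -0.6240]
Max displacement = 2.2744

Answer: 2.2744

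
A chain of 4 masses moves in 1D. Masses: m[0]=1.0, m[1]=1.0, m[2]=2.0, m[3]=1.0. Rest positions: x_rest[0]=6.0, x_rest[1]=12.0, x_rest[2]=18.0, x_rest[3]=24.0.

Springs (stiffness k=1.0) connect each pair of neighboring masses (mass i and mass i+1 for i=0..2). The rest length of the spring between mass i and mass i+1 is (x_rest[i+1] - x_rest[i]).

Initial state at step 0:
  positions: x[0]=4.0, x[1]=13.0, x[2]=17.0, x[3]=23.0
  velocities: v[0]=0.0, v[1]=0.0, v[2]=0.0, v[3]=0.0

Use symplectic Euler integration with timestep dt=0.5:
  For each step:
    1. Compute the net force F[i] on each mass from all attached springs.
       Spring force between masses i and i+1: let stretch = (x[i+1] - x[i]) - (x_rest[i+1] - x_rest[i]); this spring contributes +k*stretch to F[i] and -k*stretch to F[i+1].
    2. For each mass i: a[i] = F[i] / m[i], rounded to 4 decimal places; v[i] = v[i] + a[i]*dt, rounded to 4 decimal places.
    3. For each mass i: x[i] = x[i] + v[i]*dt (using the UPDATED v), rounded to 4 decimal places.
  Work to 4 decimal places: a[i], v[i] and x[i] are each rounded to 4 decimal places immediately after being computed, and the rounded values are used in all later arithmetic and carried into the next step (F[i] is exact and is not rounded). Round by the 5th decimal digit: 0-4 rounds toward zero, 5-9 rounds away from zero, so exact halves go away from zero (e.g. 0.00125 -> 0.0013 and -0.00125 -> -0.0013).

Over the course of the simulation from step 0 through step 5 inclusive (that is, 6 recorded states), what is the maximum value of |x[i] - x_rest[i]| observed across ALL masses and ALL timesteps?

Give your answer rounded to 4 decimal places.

Step 0: x=[4.0000 13.0000 17.0000 23.0000] v=[0.0000 0.0000 0.0000 0.0000]
Step 1: x=[4.7500 11.7500 17.2500 23.0000] v=[1.5000 -2.5000 0.5000 0.0000]
Step 2: x=[5.7500 10.1250 17.5313 23.0625] v=[2.0000 -3.2500 0.5625 0.1250]
Step 3: x=[6.3438 9.2578 17.5782 23.2422] v=[1.1875 -1.7344 0.0937 0.3594]
Step 4: x=[6.1661 9.7422 17.2930 23.5059] v=[-0.3555 0.9688 -0.5704 0.5274]
Step 5: x=[5.3824 11.2203 16.8406 23.7164] v=[-1.5675 2.9562 -0.9049 0.4210]
Max displacement = 2.7422

Answer: 2.7422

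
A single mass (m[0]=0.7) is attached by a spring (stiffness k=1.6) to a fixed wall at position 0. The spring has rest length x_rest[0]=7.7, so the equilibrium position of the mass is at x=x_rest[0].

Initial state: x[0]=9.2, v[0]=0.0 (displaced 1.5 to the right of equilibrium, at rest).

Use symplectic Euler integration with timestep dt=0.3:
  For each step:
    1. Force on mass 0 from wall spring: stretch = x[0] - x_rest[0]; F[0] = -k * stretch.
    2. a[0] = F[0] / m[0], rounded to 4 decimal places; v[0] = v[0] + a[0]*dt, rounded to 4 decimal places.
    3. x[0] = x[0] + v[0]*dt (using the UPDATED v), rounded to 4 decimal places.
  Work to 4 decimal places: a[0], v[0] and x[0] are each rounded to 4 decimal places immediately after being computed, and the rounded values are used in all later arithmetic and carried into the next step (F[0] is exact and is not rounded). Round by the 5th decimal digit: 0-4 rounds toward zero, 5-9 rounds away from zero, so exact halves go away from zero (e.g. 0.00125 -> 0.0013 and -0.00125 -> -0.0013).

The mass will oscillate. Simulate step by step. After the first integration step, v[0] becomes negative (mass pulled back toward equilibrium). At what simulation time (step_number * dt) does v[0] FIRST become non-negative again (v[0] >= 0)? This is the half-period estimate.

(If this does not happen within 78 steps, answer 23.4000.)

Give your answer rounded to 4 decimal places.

Answer: 2.1000

Derivation:
Step 0: x=[9.2000] v=[0.0000]
Step 1: x=[8.8914] v=[-1.0286]
Step 2: x=[8.3377] v=[-1.8456]
Step 3: x=[7.6528] v=[-2.2829]
Step 4: x=[6.9777] v=[-2.2505]
Step 5: x=[6.4511] v=[-1.7552]
Step 6: x=[6.1815] v=[-0.8988]
Step 7: x=[6.2243] v=[0.1425]
First v>=0 after going negative at step 7, time=2.1000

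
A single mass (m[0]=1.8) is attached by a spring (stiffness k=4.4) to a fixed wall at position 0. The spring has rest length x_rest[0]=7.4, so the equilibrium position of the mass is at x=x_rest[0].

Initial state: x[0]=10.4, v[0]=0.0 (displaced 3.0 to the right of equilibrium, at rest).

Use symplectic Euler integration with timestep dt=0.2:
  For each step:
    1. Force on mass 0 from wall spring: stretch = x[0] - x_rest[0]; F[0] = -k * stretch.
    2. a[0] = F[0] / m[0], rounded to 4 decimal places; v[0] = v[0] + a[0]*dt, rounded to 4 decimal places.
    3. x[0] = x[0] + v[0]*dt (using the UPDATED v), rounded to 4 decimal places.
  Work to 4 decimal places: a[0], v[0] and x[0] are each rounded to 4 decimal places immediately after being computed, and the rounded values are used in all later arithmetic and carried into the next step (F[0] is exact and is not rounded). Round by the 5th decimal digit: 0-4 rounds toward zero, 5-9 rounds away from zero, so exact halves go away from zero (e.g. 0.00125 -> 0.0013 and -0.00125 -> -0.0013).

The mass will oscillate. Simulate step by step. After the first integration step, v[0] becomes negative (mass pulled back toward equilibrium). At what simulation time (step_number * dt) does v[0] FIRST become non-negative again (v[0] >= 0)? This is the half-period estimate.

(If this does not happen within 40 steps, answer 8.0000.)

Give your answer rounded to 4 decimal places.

Answer: 2.2000

Derivation:
Step 0: x=[10.4000] v=[0.0000]
Step 1: x=[10.1067] v=[-1.4667]
Step 2: x=[9.5487] v=[-2.7900]
Step 3: x=[8.7806] v=[-3.8405]
Step 4: x=[7.8775] v=[-4.5155]
Step 5: x=[6.9277] v=[-4.7489]
Step 6: x=[6.0241] v=[-4.5180]
Step 7: x=[5.2550] v=[-3.8453]
Step 8: x=[4.6957] v=[-2.7966]
Step 9: x=[4.4008] v=[-1.4745]
Step 10: x=[4.3992] v=[-0.0082]
Step 11: x=[4.6910] v=[1.4589]
First v>=0 after going negative at step 11, time=2.2000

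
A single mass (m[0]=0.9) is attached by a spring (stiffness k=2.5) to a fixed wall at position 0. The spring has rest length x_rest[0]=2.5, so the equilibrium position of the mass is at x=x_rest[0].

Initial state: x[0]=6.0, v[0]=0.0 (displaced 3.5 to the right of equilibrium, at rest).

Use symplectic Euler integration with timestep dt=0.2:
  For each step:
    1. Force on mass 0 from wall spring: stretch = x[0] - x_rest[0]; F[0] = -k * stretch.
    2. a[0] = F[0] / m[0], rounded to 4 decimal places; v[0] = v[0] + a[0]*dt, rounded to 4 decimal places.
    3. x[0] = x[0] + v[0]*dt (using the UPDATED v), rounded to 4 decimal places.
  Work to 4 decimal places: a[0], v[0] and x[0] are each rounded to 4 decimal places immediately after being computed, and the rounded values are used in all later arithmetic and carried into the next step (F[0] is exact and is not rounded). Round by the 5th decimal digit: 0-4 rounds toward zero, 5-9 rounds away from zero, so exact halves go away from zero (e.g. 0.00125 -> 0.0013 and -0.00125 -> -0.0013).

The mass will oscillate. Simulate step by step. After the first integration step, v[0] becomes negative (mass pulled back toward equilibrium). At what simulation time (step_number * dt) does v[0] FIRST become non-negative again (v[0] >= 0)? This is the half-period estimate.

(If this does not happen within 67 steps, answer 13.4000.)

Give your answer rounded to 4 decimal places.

Step 0: x=[6.0000] v=[0.0000]
Step 1: x=[5.6111] v=[-1.9444]
Step 2: x=[4.8765] v=[-3.6728]
Step 3: x=[3.8779] v=[-4.9931]
Step 4: x=[2.7262] v=[-5.7586]
Step 5: x=[1.5493] v=[-5.8843]
Step 6: x=[0.4781] v=[-5.3561]
Step 7: x=[-0.3685] v=[-4.2328]
Step 8: x=[-0.8963] v=[-2.6392]
Step 9: x=[-1.0468] v=[-0.7524]
Step 10: x=[-0.8032] v=[1.2180]
First v>=0 after going negative at step 10, time=2.0000

Answer: 2.0000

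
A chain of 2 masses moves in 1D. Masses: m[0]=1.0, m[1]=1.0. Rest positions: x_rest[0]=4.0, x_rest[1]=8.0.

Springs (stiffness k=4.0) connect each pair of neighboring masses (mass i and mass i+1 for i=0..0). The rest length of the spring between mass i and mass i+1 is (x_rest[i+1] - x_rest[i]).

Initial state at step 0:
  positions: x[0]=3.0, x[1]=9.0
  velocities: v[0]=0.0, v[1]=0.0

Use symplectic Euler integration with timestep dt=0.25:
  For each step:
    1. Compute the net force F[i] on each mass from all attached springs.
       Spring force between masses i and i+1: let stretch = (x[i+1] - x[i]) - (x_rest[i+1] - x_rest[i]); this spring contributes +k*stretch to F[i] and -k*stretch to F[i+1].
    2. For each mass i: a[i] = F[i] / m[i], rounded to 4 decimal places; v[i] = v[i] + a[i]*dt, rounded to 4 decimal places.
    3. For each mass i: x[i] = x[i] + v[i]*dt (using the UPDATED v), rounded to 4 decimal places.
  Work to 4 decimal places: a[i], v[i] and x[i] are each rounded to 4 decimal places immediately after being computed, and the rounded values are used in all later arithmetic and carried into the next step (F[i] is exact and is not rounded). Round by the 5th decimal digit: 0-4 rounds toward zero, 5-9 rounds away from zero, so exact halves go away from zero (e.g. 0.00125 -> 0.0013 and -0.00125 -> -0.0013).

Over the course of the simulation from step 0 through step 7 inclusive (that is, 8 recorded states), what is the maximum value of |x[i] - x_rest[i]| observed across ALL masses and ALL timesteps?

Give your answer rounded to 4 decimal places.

Step 0: x=[3.0000 9.0000] v=[0.0000 0.0000]
Step 1: x=[3.5000 8.5000] v=[2.0000 -2.0000]
Step 2: x=[4.2500 7.7500] v=[3.0000 -3.0000]
Step 3: x=[4.8750 7.1250] v=[2.5000 -2.5000]
Step 4: x=[5.0625 6.9375] v=[0.7500 -0.7500]
Step 5: x=[4.7188 7.2813] v=[-1.3750 1.3750]
Step 6: x=[4.0157 7.9844] v=[-2.8125 2.8125]
Step 7: x=[3.3048 8.6954] v=[-2.8438 2.8438]
Max displacement = 1.0625

Answer: 1.0625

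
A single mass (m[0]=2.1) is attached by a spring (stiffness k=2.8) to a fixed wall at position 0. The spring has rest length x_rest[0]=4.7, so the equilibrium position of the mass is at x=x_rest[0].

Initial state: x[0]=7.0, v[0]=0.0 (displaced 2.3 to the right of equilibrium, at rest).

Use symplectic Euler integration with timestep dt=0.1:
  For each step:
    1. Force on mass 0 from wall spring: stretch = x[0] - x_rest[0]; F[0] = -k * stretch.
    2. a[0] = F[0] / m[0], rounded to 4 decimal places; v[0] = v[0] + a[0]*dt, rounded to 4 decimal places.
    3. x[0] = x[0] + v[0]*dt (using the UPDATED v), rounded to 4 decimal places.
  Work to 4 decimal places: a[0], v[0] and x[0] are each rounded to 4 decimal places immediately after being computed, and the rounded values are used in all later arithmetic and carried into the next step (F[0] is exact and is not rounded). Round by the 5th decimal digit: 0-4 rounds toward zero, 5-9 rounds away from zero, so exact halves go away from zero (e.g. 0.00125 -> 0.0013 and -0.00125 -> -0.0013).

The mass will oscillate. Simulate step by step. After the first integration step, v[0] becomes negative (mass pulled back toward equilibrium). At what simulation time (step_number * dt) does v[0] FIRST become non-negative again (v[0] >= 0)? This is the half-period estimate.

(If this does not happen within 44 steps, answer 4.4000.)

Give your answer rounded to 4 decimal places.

Answer: 2.8000

Derivation:
Step 0: x=[7.0000] v=[0.0000]
Step 1: x=[6.9693] v=[-0.3067]
Step 2: x=[6.9084] v=[-0.6093]
Step 3: x=[6.8180] v=[-0.9038]
Step 4: x=[6.6994] v=[-1.1862]
Step 5: x=[6.5541] v=[-1.4528]
Step 6: x=[6.3841] v=[-1.7000]
Step 7: x=[6.1916] v=[-1.9246]
Step 8: x=[5.9793] v=[-2.1235]
Step 9: x=[5.7499] v=[-2.2941]
Step 10: x=[5.5065] v=[-2.4341]
Step 11: x=[5.2523] v=[-2.5416]
Step 12: x=[4.9908] v=[-2.6152]
Step 13: x=[4.7254] v=[-2.6540]
Step 14: x=[4.4597] v=[-2.6574]
Step 15: x=[4.1972] v=[-2.6254]
Step 16: x=[3.9414] v=[-2.5584]
Step 17: x=[3.6957] v=[-2.4573]
Step 18: x=[3.4634] v=[-2.3234]
Step 19: x=[3.2476] v=[-2.1585]
Step 20: x=[3.0511] v=[-1.9649]
Step 21: x=[2.8766] v=[-1.7451]
Step 22: x=[2.7264] v=[-1.5020]
Step 23: x=[2.6025] v=[-1.2389]
Step 24: x=[2.5066] v=[-0.9592]
Step 25: x=[2.4399] v=[-0.6668]
Step 26: x=[2.4034] v=[-0.3655]
Step 27: x=[2.3975] v=[-0.0593]
Step 28: x=[2.4223] v=[0.2477]
First v>=0 after going negative at step 28, time=2.8000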